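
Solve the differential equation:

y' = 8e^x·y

Separating variables and integrating:
ln|y| = 8e^x + C

General solution: y = Ce^(8e^x)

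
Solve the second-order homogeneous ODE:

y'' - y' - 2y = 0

Characteristic equation: r² - r - 2 = 0
Roots: r = 2, -1 (distinct real)
General solution: y = C₁e^(2x) + C₂e^(-x)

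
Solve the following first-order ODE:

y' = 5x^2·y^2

Separating variables and integrating:
-1/y = 5x^3/3 + C

General solution: y^-1 = (-5/3)x^3 + C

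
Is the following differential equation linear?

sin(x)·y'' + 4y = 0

Yes. Linear (y and its derivatives appear to the first power only, no products of y terms)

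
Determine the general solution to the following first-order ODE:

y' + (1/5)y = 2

Using integrating factor method:

General solution: y = 10 + Ce^(-x/5)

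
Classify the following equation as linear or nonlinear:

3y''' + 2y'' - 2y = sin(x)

Linear (y and its derivatives appear to the first power only, no products of y terms)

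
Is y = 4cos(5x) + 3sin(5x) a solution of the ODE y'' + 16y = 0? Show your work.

Verification:
y'' = -100cos(5x) - 75sin(5x)
y'' + 16y ≠ 0 (frequency mismatch: got 25 instead of 16)

No, it is not a solution.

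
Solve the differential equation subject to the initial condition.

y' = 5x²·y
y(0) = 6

General solution: y = Ce^(5x³/3)
Applying IC y(0) = 6:
Particular solution: y = 6e^(5x³/3)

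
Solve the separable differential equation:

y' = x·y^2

Separating variables and integrating:
-1/y = x^2/2 + C

General solution: y^-1 = (-1/2)x^2 + C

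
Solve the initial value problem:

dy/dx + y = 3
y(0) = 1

General solution: y = 3 + Ce^(-x)
Applying y(0) = 1: C = 1 - 3 = -2
Particular solution: y = 3 - 2e^(-x)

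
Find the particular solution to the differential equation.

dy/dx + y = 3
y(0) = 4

General solution: y = 3 + Ce^(-x)
Applying y(0) = 4: C = 4 - 3 = 1
Particular solution: y = 3 + e^(-x)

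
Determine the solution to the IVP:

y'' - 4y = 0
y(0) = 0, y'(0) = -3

General solution: y = C₁e^(2x) + C₂e^(-2x)
Applying ICs: C₁ = -3/4, C₂ = 3/4
Particular solution: y = -(3/4)e^(2x) + (3/4)e^(-2x)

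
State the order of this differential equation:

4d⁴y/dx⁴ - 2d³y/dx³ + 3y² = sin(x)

The order is 4 (highest derivative is of order 4).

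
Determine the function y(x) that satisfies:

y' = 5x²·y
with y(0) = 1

General solution: y = Ce^(5x³/3)
Applying IC y(0) = 1:
Particular solution: y = e^(5x³/3)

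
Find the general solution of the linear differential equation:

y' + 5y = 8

Using integrating factor method:

General solution: y = 8/5 + Ce^(-5x)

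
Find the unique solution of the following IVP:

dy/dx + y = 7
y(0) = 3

General solution: y = 7 + Ce^(-x)
Applying y(0) = 3: C = 3 - 7 = -4
Particular solution: y = 7 - 4e^(-x)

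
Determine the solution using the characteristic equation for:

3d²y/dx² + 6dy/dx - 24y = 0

Characteristic equation: 3r² + 6r - 24 = 0
Divide by 3: r² + 2r - 8 = 0
Roots: r = 2, -4 (distinct real)
General solution: y = C₁e^(2x) + C₂e^(-4x)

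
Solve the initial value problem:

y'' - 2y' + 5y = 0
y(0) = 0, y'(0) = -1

General solution: y = e^x(C₁cos(2x) + C₂sin(2x))
Complex roots r = 1 ± 2i
Applying ICs: C₁ = 0, C₂ = -1/2
Particular solution: y = e^x(-(1/2)sin(2x))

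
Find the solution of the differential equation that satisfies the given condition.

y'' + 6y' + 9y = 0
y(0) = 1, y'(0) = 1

General solution: y = (C₁ + C₂x)e^(-3x)
Repeated root r = -3
Applying ICs: C₁ = 1, C₂ = 4
Particular solution: y = (1 + 4x)e^(-3x)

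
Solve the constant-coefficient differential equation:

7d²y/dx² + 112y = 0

Characteristic equation: 7r² + 112 = 0
Divide by 7: r² + 16 = 0
Roots: r = ±4i (complex conjugates)
General solution: y = C₁cos(4x) + C₂sin(4x)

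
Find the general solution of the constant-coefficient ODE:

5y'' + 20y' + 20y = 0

Characteristic equation: 5r² + 20r + 20 = 0
Divide by 5: r² + 4r + 4 = 0
Factored: (r + 2)² = 0
Repeated root: r = -2
General solution: y = (C₁ + C₂x)e^(-2x)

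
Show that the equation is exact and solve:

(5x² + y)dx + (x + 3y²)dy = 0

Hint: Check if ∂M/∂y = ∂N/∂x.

Verify exactness: ∂M/∂y = ∂N/∂x ✓
Find F(x,y) such that ∂F/∂x = M, ∂F/∂y = N
Solution: 5x³/3 + xy + y³ = C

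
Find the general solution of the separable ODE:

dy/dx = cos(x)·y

Separating variables and integrating:
ln|y| = sin(x) + C

General solution: y = Ce^(sin(x))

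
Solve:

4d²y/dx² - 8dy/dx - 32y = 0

Characteristic equation: 4r² - 8r - 32 = 0
Divide by 4: r² - 2r - 8 = 0
Roots: r = 4, -2 (distinct real)
General solution: y = C₁e^(4x) + C₂e^(-2x)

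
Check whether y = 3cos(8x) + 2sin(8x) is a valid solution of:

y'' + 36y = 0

Verification:
y'' = -192cos(8x) - 128sin(8x)
y'' + 36y ≠ 0 (frequency mismatch: got 64 instead of 36)

No, it is not a solution.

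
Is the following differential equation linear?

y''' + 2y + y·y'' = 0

No. Nonlinear (y·y'' term)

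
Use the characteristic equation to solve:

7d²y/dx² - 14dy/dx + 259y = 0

Characteristic equation: 7r² - 14r + 259 = 0
Divide by 7: r² - 2r + 37 = 0
Roots: r = 1 ± 6i (complex conjugates)
General solution: y = e^x(C₁cos(6x) + C₂sin(6x))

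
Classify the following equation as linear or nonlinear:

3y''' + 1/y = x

Nonlinear (1/y term)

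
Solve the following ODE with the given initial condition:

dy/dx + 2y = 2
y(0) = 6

General solution: y = 1 + Ce^(-2x)
Applying y(0) = 6: C = 6 - 1 = 5
Particular solution: y = 1 + 5e^(-2x)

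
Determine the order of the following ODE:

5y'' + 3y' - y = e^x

The order is 2 (highest derivative is of order 2).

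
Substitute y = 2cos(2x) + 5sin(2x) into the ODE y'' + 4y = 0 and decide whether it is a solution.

Verification:
y'' = -8cos(2x) - 20sin(2x)
y'' + 4y = 0 ✓

Yes, it is a solution.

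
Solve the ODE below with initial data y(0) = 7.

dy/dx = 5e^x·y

General solution: y = Ce^(5e^x)
Applying IC y(0) = 7:
Particular solution: y = 7e^(5(e^x - 1))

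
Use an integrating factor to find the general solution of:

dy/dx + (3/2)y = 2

Using integrating factor method:

General solution: y = 4/3 + Ce^(-3x/2)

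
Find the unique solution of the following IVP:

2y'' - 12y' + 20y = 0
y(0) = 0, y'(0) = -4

General solution: y = e^(3x)(C₁cos(x) + C₂sin(x))
Complex roots r = 3 ± i
Applying ICs: C₁ = 0, C₂ = -4
Particular solution: y = e^(3x)(-4sin(x))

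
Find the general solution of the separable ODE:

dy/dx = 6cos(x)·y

Separating variables and integrating:
ln|y| = 6sin(x) + C

General solution: y = Ce^(6sin(x))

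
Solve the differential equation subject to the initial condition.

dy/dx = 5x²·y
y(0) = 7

General solution: y = Ce^(5x³/3)
Applying IC y(0) = 7:
Particular solution: y = 7e^(5x³/3)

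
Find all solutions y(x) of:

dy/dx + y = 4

Using integrating factor method:

General solution: y = 4 + Ce^(-x)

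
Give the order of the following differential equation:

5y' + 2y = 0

The order is 1 (highest derivative is of order 1).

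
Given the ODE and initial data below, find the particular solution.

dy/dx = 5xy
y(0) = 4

General solution: y = Ce^(5x²/2)
Applying IC y(0) = 4:
Particular solution: y = 4e^(5x²/2)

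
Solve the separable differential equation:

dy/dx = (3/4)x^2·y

Separating variables and integrating:
ln|y| = x^3/4 + C

General solution: y = Ce^(x^3/4)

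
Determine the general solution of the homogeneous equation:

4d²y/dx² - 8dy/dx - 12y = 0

Characteristic equation: 4r² - 8r - 12 = 0
Divide by 4: r² - 2r - 3 = 0
Roots: r = 3, -1 (distinct real)
General solution: y = C₁e^(3x) + C₂e^(-x)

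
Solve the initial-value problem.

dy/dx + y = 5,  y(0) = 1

General solution: y = 5 + Ce^(-x)
Applying y(0) = 1: C = 1 - 5 = -4
Particular solution: y = 5 - 4e^(-x)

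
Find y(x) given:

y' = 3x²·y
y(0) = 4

General solution: y = Ce^(x³)
Applying IC y(0) = 4:
Particular solution: y = 4e^(x³)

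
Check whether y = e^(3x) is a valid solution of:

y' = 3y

Verification:
y = e^(3x)
y' = 3e^(3x)
3y = 3e^(3x)
y' = 3y ✓

Yes, it is a solution.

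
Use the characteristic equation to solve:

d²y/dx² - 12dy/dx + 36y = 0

Characteristic equation: r² - 12r + 36 = 0
Factored: (r - 6)² = 0
Repeated root: r = 6
General solution: y = (C₁ + C₂x)e^(6x)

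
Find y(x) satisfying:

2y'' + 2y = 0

Characteristic equation: 2r² + 2 = 0
Divide by 2: r² + 1 = 0
Roots: r = ±i (complex conjugates)
General solution: y = C₁cos(x) + C₂sin(x)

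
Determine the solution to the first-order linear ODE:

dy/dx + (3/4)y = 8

Using integrating factor method:

General solution: y = 32/3 + Ce^(-3x/4)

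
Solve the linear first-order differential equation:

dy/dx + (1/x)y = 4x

Using integrating factor method:

General solution: y = (4/3)x^2 + C/x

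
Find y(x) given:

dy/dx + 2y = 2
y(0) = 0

General solution: y = 1 + Ce^(-2x)
Applying y(0) = 0: C = 0 - 1 = -1
Particular solution: y = 1 - e^(-2x)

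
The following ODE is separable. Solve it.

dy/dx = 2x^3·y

Separating variables and integrating:
ln|y| = x^4/2 + C

General solution: y = Ce^(x^4/2)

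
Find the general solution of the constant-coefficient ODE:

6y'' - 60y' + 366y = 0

Characteristic equation: 6r² - 60r + 366 = 0
Divide by 6: r² - 10r + 61 = 0
Roots: r = 5 ± 6i (complex conjugates)
General solution: y = e^(5x)(C₁cos(6x) + C₂sin(6x))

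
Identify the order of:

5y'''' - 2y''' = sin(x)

The order is 4 (highest derivative is of order 4).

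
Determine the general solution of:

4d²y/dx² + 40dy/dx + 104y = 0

Characteristic equation: 4r² + 40r + 104 = 0
Divide by 4: r² + 10r + 26 = 0
Roots: r = -5 ± i (complex conjugates)
General solution: y = e^(-5x)(C₁cos(x) + C₂sin(x))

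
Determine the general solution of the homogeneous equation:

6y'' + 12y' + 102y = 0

Characteristic equation: 6r² + 12r + 102 = 0
Divide by 6: r² + 2r + 17 = 0
Roots: r = -1 ± 4i (complex conjugates)
General solution: y = e^(-x)(C₁cos(4x) + C₂sin(4x))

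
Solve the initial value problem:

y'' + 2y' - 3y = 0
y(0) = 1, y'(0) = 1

General solution: y = C₁e^x + C₂e^(-3x)
Applying ICs: C₁ = 1, C₂ = 0
Particular solution: y = e^x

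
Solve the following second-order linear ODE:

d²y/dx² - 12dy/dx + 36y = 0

Characteristic equation: r² - 12r + 36 = 0
Factored: (r - 6)² = 0
Repeated root: r = 6
General solution: y = (C₁ + C₂x)e^(6x)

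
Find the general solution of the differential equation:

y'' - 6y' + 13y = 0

Characteristic equation: r² - 6r + 13 = 0
Roots: r = 3 ± 2i (complex conjugates)
General solution: y = e^(3x)(C₁cos(2x) + C₂sin(2x))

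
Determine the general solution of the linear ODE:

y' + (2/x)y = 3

Using integrating factor method:

General solution: y = x + Cx^(-2)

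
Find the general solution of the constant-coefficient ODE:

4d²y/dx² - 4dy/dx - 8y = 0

Characteristic equation: 4r² - 4r - 8 = 0
Divide by 4: r² - r - 2 = 0
Roots: r = 2, -1 (distinct real)
General solution: y = C₁e^(2x) + C₂e^(-x)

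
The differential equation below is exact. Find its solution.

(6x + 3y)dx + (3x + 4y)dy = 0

Verify exactness: ∂M/∂y = ∂N/∂x ✓
Find F(x,y) such that ∂F/∂x = M, ∂F/∂y = N
Solution: 3x² + 3xy + 2y² = C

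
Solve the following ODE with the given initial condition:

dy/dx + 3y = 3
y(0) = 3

General solution: y = 1 + Ce^(-3x)
Applying y(0) = 3: C = 3 - 1 = 2
Particular solution: y = 1 + 2e^(-3x)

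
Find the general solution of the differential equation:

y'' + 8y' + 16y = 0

Characteristic equation: r² + 8r + 16 = 0
Factored: (r + 4)² = 0
Repeated root: r = -4
General solution: y = (C₁ + C₂x)e^(-4x)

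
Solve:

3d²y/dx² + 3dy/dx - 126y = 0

Characteristic equation: 3r² + 3r - 126 = 0
Divide by 3: r² + r - 42 = 0
Roots: r = 6, -7 (distinct real)
General solution: y = C₁e^(6x) + C₂e^(-7x)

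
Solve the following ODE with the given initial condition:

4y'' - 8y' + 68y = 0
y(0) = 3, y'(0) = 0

General solution: y = e^x(C₁cos(4x) + C₂sin(4x))
Complex roots r = 1 ± 4i
Applying ICs: C₁ = 3, C₂ = -3/4
Particular solution: y = e^x(3cos(4x) - (3/4)sin(4x))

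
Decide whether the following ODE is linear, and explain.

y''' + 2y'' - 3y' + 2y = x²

Linear (y and its derivatives appear to the first power only, no products of y terms)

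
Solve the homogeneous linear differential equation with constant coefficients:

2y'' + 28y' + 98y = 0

Characteristic equation: 2r² + 28r + 98 = 0
Divide by 2: r² + 14r + 49 = 0
Factored: (r + 7)² = 0
Repeated root: r = -7
General solution: y = (C₁ + C₂x)e^(-7x)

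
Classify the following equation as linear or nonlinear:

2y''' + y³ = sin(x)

Nonlinear (y³ term)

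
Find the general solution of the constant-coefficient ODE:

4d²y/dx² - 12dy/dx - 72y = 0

Characteristic equation: 4r² - 12r - 72 = 0
Divide by 4: r² - 3r - 18 = 0
Roots: r = 6, -3 (distinct real)
General solution: y = C₁e^(6x) + C₂e^(-3x)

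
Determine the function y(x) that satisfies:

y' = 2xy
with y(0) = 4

General solution: y = Ce^(x²)
Applying IC y(0) = 4:
Particular solution: y = 4e^(x²)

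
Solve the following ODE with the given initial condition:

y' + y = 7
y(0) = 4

General solution: y = 7 + Ce^(-x)
Applying y(0) = 4: C = 4 - 7 = -3
Particular solution: y = 7 - 3e^(-x)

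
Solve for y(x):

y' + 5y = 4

Using integrating factor method:

General solution: y = 4/5 + Ce^(-5x)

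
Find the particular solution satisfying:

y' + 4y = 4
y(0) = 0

General solution: y = 1 + Ce^(-4x)
Applying y(0) = 0: C = 0 - 1 = -1
Particular solution: y = 1 - e^(-4x)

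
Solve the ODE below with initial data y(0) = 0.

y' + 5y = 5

General solution: y = 1 + Ce^(-5x)
Applying y(0) = 0: C = 0 - 1 = -1
Particular solution: y = 1 - e^(-5x)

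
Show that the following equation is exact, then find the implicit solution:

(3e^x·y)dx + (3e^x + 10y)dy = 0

Verify exactness: ∂M/∂y = ∂N/∂x ✓
Find F(x,y) such that ∂F/∂x = M, ∂F/∂y = N
Solution: 3e^x·y + 5y² = C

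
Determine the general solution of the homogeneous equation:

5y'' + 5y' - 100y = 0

Characteristic equation: 5r² + 5r - 100 = 0
Divide by 5: r² + r - 20 = 0
Roots: r = 4, -5 (distinct real)
General solution: y = C₁e^(4x) + C₂e^(-5x)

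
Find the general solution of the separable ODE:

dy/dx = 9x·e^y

Separating variables and integrating:
-e^(-y) = 9x²/2 + C

General solution: y = -ln(C - 9x²/2)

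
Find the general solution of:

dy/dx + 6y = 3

Using integrating factor method:

General solution: y = 1/2 + Ce^(-6x)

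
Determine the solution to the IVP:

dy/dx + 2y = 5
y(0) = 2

General solution: y = 5/2 + Ce^(-2x)
Applying y(0) = 2: C = 2 - 5/2 = -1/2
Particular solution: y = 5/2 - (1/2)e^(-2x)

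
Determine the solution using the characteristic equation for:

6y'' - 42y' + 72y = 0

Characteristic equation: 6r² - 42r + 72 = 0
Divide by 6: r² - 7r + 12 = 0
Roots: r = 3, 4 (distinct real)
General solution: y = C₁e^(3x) + C₂e^(4x)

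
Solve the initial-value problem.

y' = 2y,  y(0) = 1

General solution: y = Ce^(2x)
Applying IC y(0) = 1:
Particular solution: y = e^(2x)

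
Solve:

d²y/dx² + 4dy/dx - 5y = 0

Characteristic equation: r² + 4r - 5 = 0
Roots: r = 1, -5 (distinct real)
General solution: y = C₁e^x + C₂e^(-5x)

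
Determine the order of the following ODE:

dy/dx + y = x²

The order is 1 (highest derivative is of order 1).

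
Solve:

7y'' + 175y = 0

Characteristic equation: 7r² + 175 = 0
Divide by 7: r² + 25 = 0
Roots: r = ±5i (complex conjugates)
General solution: y = C₁cos(5x) + C₂sin(5x)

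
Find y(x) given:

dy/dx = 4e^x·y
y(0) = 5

General solution: y = Ce^(4e^x)
Applying IC y(0) = 5:
Particular solution: y = 5e^(4(e^x - 1))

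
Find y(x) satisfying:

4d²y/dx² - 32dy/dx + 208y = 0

Characteristic equation: 4r² - 32r + 208 = 0
Divide by 4: r² - 8r + 52 = 0
Roots: r = 4 ± 6i (complex conjugates)
General solution: y = e^(4x)(C₁cos(6x) + C₂sin(6x))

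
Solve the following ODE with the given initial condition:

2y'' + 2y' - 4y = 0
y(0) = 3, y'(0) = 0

General solution: y = C₁e^x + C₂e^(-2x)
Applying ICs: C₁ = 2, C₂ = 1
Particular solution: y = 2e^x + e^(-2x)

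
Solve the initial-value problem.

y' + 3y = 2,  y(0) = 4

General solution: y = 2/3 + Ce^(-3x)
Applying y(0) = 4: C = 4 - 2/3 = 10/3
Particular solution: y = 2/3 + (10/3)e^(-3x)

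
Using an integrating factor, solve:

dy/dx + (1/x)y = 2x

Using integrating factor method:

General solution: y = (2/3)x^2 + C/x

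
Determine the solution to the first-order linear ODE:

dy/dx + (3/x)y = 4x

Using integrating factor method:

General solution: y = (4/5)x^2 + Cx^(-3)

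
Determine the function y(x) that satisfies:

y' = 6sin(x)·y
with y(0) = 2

General solution: y = Ce^(-6cos(x))
Applying IC y(0) = 2:
Particular solution: y = 2e^(6(1-cos(x)))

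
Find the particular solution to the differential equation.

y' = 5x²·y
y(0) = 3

General solution: y = Ce^(5x³/3)
Applying IC y(0) = 3:
Particular solution: y = 3e^(5x³/3)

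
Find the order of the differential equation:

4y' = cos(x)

The order is 1 (highest derivative is of order 1).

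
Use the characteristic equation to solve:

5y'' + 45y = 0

Characteristic equation: 5r² + 45 = 0
Divide by 5: r² + 9 = 0
Roots: r = ±3i (complex conjugates)
General solution: y = C₁cos(3x) + C₂sin(3x)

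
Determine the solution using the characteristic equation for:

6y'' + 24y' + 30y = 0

Characteristic equation: 6r² + 24r + 30 = 0
Divide by 6: r² + 4r + 5 = 0
Roots: r = -2 ± i (complex conjugates)
General solution: y = e^(-2x)(C₁cos(x) + C₂sin(x))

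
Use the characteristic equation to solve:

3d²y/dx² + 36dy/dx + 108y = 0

Characteristic equation: 3r² + 36r + 108 = 0
Divide by 3: r² + 12r + 36 = 0
Factored: (r + 6)² = 0
Repeated root: r = -6
General solution: y = (C₁ + C₂x)e^(-6x)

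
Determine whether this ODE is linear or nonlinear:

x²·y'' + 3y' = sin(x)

Linear (y and its derivatives appear to the first power only, no products of y terms)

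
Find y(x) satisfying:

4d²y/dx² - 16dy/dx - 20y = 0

Characteristic equation: 4r² - 16r - 20 = 0
Divide by 4: r² - 4r - 5 = 0
Roots: r = 5, -1 (distinct real)
General solution: y = C₁e^(5x) + C₂e^(-x)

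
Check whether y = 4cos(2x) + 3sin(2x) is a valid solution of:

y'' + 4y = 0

Verification:
y'' = -16cos(2x) - 12sin(2x)
y'' + 4y = 0 ✓

Yes, it is a solution.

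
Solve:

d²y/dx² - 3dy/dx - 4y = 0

Characteristic equation: r² - 3r - 4 = 0
Roots: r = 4, -1 (distinct real)
General solution: y = C₁e^(4x) + C₂e^(-x)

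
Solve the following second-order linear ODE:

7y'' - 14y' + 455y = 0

Characteristic equation: 7r² - 14r + 455 = 0
Divide by 7: r² - 2r + 65 = 0
Roots: r = 1 ± 8i (complex conjugates)
General solution: y = e^x(C₁cos(8x) + C₂sin(8x))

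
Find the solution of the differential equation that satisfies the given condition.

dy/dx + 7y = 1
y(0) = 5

General solution: y = 1/7 + Ce^(-7x)
Applying y(0) = 5: C = 5 - 1/7 = 34/7
Particular solution: y = 1/7 + (34/7)e^(-7x)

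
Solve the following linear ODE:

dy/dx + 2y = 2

Using integrating factor method:

General solution: y = 1 + Ce^(-2x)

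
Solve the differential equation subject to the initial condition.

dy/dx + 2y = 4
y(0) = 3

General solution: y = 2 + Ce^(-2x)
Applying y(0) = 3: C = 3 - 2 = 1
Particular solution: y = 2 + e^(-2x)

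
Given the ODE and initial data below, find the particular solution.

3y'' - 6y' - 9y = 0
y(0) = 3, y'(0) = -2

General solution: y = C₁e^(3x) + C₂e^(-x)
Applying ICs: C₁ = 1/4, C₂ = 11/4
Particular solution: y = (1/4)e^(3x) + (11/4)e^(-x)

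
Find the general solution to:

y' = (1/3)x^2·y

Separating variables and integrating:
ln|y| = x^3/9 + C

General solution: y = Ce^(x^3/9)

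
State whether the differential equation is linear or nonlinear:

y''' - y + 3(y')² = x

Nonlinear ((y')² term)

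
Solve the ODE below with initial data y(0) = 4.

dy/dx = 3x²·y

General solution: y = Ce^(x³)
Applying IC y(0) = 4:
Particular solution: y = 4e^(x³)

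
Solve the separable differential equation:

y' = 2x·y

Separating variables and integrating:
ln|y| = x^2 + C

General solution: y = Ce^(x^2)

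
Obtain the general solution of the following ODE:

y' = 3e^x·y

Separating variables and integrating:
ln|y| = 3e^x + C

General solution: y = Ce^(3e^x)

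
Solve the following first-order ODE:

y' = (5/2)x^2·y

Separating variables and integrating:
ln|y| = 5x^3/6 + C

General solution: y = Ce^(5x^3/6)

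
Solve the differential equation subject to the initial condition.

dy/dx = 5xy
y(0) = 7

General solution: y = Ce^(5x²/2)
Applying IC y(0) = 7:
Particular solution: y = 7e^(5x²/2)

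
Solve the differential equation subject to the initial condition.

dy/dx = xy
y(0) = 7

General solution: y = Ce^(x²/2)
Applying IC y(0) = 7:
Particular solution: y = 7e^(x²/2)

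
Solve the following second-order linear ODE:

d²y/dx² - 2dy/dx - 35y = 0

Characteristic equation: r² - 2r - 35 = 0
Roots: r = 7, -5 (distinct real)
General solution: y = C₁e^(7x) + C₂e^(-5x)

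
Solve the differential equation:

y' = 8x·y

Separating variables and integrating:
ln|y| = 4x^2 + C

General solution: y = Ce^(4x^2)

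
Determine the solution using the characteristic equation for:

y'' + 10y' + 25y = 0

Characteristic equation: r² + 10r + 25 = 0
Factored: (r + 5)² = 0
Repeated root: r = -5
General solution: y = (C₁ + C₂x)e^(-5x)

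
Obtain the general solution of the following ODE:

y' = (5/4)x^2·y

Separating variables and integrating:
ln|y| = 5x^3/12 + C

General solution: y = Ce^(5x^3/12)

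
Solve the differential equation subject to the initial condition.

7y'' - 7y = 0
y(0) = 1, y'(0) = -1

General solution: y = C₁e^x + C₂e^(-x)
Applying ICs: C₁ = 0, C₂ = 1
Particular solution: y = e^(-x)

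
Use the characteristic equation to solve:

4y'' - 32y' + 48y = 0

Characteristic equation: 4r² - 32r + 48 = 0
Divide by 4: r² - 8r + 12 = 0
Roots: r = 6, 2 (distinct real)
General solution: y = C₁e^(6x) + C₂e^(2x)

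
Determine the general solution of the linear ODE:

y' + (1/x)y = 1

Using integrating factor method:

General solution: y = (1/2)x + C/x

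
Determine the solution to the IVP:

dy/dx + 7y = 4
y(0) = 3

General solution: y = 4/7 + Ce^(-7x)
Applying y(0) = 3: C = 3 - 4/7 = 17/7
Particular solution: y = 4/7 + (17/7)e^(-7x)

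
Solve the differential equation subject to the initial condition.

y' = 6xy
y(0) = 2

General solution: y = Ce^(3x²)
Applying IC y(0) = 2:
Particular solution: y = 2e^(3x²)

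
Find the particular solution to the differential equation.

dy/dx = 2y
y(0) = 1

General solution: y = Ce^(2x)
Applying IC y(0) = 1:
Particular solution: y = e^(2x)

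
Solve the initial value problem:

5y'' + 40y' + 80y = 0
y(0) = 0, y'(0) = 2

General solution: y = (C₁ + C₂x)e^(-4x)
Repeated root r = -4
Applying ICs: C₁ = 0, C₂ = 2
Particular solution: y = 2xe^(-4x)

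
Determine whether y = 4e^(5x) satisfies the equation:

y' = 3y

Verification:
y = 4e^(5x)
y' = 20e^(5x)
But 3y = 12e^(5x)
y' ≠ 3y — the derivative does not match

No, it is not a solution.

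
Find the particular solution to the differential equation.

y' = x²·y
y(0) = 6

General solution: y = Ce^(x³/3)
Applying IC y(0) = 6:
Particular solution: y = 6e^(x³/3)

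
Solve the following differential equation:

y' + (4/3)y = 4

Using integrating factor method:

General solution: y = 3 + Ce^(-4x/3)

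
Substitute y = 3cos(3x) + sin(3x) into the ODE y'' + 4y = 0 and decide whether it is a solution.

Verification:
y'' = -27cos(3x) - 9sin(3x)
y'' + 4y ≠ 0 (frequency mismatch: got 9 instead of 4)

No, it is not a solution.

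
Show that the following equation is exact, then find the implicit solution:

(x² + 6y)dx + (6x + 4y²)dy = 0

Verify exactness: ∂M/∂y = ∂N/∂x ✓
Find F(x,y) such that ∂F/∂x = M, ∂F/∂y = N
Solution: x³/3 + 6xy + 4y³/3 = C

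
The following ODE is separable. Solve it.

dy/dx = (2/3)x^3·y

Separating variables and integrating:
ln|y| = x^4/6 + C

General solution: y = Ce^(x^4/6)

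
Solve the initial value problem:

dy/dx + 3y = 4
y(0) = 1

General solution: y = 4/3 + Ce^(-3x)
Applying y(0) = 1: C = 1 - 4/3 = -1/3
Particular solution: y = 4/3 - (1/3)e^(-3x)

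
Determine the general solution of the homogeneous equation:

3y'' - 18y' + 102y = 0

Characteristic equation: 3r² - 18r + 102 = 0
Divide by 3: r² - 6r + 34 = 0
Roots: r = 3 ± 5i (complex conjugates)
General solution: y = e^(3x)(C₁cos(5x) + C₂sin(5x))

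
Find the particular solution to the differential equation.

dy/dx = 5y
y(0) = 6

General solution: y = Ce^(5x)
Applying IC y(0) = 6:
Particular solution: y = 6e^(5x)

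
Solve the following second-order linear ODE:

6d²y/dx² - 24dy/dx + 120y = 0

Characteristic equation: 6r² - 24r + 120 = 0
Divide by 6: r² - 4r + 20 = 0
Roots: r = 2 ± 4i (complex conjugates)
General solution: y = e^(2x)(C₁cos(4x) + C₂sin(4x))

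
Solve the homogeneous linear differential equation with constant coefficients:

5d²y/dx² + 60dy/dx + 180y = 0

Characteristic equation: 5r² + 60r + 180 = 0
Divide by 5: r² + 12r + 36 = 0
Factored: (r + 6)² = 0
Repeated root: r = -6
General solution: y = (C₁ + C₂x)e^(-6x)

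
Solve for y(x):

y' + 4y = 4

Using integrating factor method:

General solution: y = 1 + Ce^(-4x)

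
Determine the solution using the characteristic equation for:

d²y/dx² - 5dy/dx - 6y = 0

Characteristic equation: r² - 5r - 6 = 0
Roots: r = 6, -1 (distinct real)
General solution: y = C₁e^(6x) + C₂e^(-x)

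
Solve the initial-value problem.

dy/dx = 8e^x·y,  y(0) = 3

General solution: y = Ce^(8e^x)
Applying IC y(0) = 3:
Particular solution: y = 3e^(8(e^x - 1))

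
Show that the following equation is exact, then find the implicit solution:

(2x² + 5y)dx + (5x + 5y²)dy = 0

Verify exactness: ∂M/∂y = ∂N/∂x ✓
Find F(x,y) such that ∂F/∂x = M, ∂F/∂y = N
Solution: 2x³/3 + 5xy + 5y³/3 = C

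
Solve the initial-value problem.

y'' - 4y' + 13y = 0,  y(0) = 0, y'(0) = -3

General solution: y = e^(2x)(C₁cos(3x) + C₂sin(3x))
Complex roots r = 2 ± 3i
Applying ICs: C₁ = 0, C₂ = -1
Particular solution: y = e^(2x)(-sin(3x))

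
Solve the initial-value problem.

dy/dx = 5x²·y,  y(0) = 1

General solution: y = Ce^(5x³/3)
Applying IC y(0) = 1:
Particular solution: y = e^(5x³/3)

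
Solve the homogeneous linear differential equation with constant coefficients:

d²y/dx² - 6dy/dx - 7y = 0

Characteristic equation: r² - 6r - 7 = 0
Roots: r = 7, -1 (distinct real)
General solution: y = C₁e^(7x) + C₂e^(-x)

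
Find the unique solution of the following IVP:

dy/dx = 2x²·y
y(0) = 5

General solution: y = Ce^(2x³/3)
Applying IC y(0) = 5:
Particular solution: y = 5e^(2x³/3)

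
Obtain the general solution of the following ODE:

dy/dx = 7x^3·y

Separating variables and integrating:
ln|y| = 7x^4/4 + C

General solution: y = Ce^(7x^4/4)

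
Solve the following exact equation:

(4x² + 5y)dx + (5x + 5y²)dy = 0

Verify exactness: ∂M/∂y = ∂N/∂x ✓
Find F(x,y) such that ∂F/∂x = M, ∂F/∂y = N
Solution: 4x³/3 + 5xy + 5y³/3 = C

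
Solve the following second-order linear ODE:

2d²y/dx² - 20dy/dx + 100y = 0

Characteristic equation: 2r² - 20r + 100 = 0
Divide by 2: r² - 10r + 50 = 0
Roots: r = 5 ± 5i (complex conjugates)
General solution: y = e^(5x)(C₁cos(5x) + C₂sin(5x))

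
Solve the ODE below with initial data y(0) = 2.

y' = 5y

General solution: y = Ce^(5x)
Applying IC y(0) = 2:
Particular solution: y = 2e^(5x)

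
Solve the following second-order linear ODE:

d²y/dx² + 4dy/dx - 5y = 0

Characteristic equation: r² + 4r - 5 = 0
Roots: r = 1, -5 (distinct real)
General solution: y = C₁e^x + C₂e^(-5x)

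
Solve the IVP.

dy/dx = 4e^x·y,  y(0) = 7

General solution: y = Ce^(4e^x)
Applying IC y(0) = 7:
Particular solution: y = 7e^(4(e^x - 1))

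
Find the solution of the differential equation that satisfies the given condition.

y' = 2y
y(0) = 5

General solution: y = Ce^(2x)
Applying IC y(0) = 5:
Particular solution: y = 5e^(2x)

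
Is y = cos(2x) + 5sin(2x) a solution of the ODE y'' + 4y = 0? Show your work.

Verification:
y'' = -4cos(2x) - 20sin(2x)
y'' + 4y = 0 ✓

Yes, it is a solution.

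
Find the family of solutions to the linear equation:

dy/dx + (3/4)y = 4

Using integrating factor method:

General solution: y = 16/3 + Ce^(-3x/4)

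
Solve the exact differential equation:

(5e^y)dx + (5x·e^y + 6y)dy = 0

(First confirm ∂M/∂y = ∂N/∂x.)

Verify exactness: ∂M/∂y = ∂N/∂x ✓
Find F(x,y) such that ∂F/∂x = M, ∂F/∂y = N
Solution: 5x·e^y + 3y² = C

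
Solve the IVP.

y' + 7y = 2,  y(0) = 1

General solution: y = 2/7 + Ce^(-7x)
Applying y(0) = 1: C = 1 - 2/7 = 5/7
Particular solution: y = 2/7 + (5/7)e^(-7x)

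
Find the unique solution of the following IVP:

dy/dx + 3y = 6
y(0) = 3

General solution: y = 2 + Ce^(-3x)
Applying y(0) = 3: C = 3 - 2 = 1
Particular solution: y = 2 + e^(-3x)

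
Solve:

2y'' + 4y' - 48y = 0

Characteristic equation: 2r² + 4r - 48 = 0
Divide by 2: r² + 2r - 24 = 0
Roots: r = 4, -6 (distinct real)
General solution: y = C₁e^(4x) + C₂e^(-6x)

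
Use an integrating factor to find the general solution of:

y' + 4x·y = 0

Using integrating factor method:

General solution: y = Ce^(-2x^2)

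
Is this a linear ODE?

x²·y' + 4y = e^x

Yes. Linear (y and its derivatives appear to the first power only, no products of y terms)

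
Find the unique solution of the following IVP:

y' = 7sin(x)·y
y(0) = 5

General solution: y = Ce^(-7cos(x))
Applying IC y(0) = 5:
Particular solution: y = 5e^(7(1-cos(x)))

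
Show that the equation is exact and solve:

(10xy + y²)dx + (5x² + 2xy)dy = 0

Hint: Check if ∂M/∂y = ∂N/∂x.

Verify exactness: ∂M/∂y = ∂N/∂x ✓
Find F(x,y) such that ∂F/∂x = M, ∂F/∂y = N
Solution: 5x²y + xy² = C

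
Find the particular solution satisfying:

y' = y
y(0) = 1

General solution: y = Ce^x
Applying IC y(0) = 1:
Particular solution: y = e^x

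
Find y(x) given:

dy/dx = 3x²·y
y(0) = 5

General solution: y = Ce^(x³)
Applying IC y(0) = 5:
Particular solution: y = 5e^(x³)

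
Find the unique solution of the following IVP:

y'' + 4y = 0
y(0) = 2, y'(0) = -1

General solution: y = C₁cos(2x) + C₂sin(2x)
Complex roots r = ±2i
Applying ICs: C₁ = 2, C₂ = -1/2
Particular solution: y = 2cos(2x) - (1/2)sin(2x)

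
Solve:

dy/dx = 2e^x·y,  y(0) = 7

General solution: y = Ce^(2e^x)
Applying IC y(0) = 7:
Particular solution: y = 7e^(2(e^x - 1))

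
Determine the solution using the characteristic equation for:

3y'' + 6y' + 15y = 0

Characteristic equation: 3r² + 6r + 15 = 0
Divide by 3: r² + 2r + 5 = 0
Roots: r = -1 ± 2i (complex conjugates)
General solution: y = e^(-x)(C₁cos(2x) + C₂sin(2x))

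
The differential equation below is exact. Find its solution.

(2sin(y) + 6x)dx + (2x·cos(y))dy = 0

Verify exactness: ∂M/∂y = ∂N/∂x ✓
Find F(x,y) such that ∂F/∂x = M, ∂F/∂y = N
Solution: 2x·sin(y) + 3x² = C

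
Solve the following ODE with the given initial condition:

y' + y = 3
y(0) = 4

General solution: y = 3 + Ce^(-x)
Applying y(0) = 4: C = 4 - 3 = 1
Particular solution: y = 3 + e^(-x)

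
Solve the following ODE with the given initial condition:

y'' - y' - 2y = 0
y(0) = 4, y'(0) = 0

General solution: y = C₁e^(2x) + C₂e^(-x)
Applying ICs: C₁ = 4/3, C₂ = 8/3
Particular solution: y = (4/3)e^(2x) + (8/3)e^(-x)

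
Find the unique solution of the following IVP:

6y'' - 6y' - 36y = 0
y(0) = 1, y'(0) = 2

General solution: y = C₁e^(3x) + C₂e^(-2x)
Applying ICs: C₁ = 4/5, C₂ = 1/5
Particular solution: y = (4/5)e^(3x) + (1/5)e^(-2x)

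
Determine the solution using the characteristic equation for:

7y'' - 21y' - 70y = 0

Characteristic equation: 7r² - 21r - 70 = 0
Divide by 7: r² - 3r - 10 = 0
Roots: r = 5, -2 (distinct real)
General solution: y = C₁e^(5x) + C₂e^(-2x)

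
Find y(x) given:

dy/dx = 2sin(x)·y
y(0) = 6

General solution: y = Ce^(-2cos(x))
Applying IC y(0) = 6:
Particular solution: y = 6e^(2(1-cos(x)))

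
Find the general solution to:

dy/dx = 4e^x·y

Separating variables and integrating:
ln|y| = 4e^x + C

General solution: y = Ce^(4e^x)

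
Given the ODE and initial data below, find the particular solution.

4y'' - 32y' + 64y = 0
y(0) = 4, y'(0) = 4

General solution: y = (C₁ + C₂x)e^(4x)
Repeated root r = 4
Applying ICs: C₁ = 4, C₂ = -12
Particular solution: y = (4 - 12x)e^(4x)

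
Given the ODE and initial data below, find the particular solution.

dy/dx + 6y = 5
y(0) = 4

General solution: y = 5/6 + Ce^(-6x)
Applying y(0) = 4: C = 4 - 5/6 = 19/6
Particular solution: y = 5/6 + (19/6)e^(-6x)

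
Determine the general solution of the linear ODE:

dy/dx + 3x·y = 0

Using integrating factor method:

General solution: y = Ce^(-3x^2/2)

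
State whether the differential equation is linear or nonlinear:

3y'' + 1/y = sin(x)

Nonlinear (1/y term)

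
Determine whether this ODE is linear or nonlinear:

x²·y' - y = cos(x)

Linear (y and its derivatives appear to the first power only, no products of y terms)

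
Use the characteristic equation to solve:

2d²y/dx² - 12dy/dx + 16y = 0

Characteristic equation: 2r² - 12r + 16 = 0
Divide by 2: r² - 6r + 8 = 0
Roots: r = 2, 4 (distinct real)
General solution: y = C₁e^(2x) + C₂e^(4x)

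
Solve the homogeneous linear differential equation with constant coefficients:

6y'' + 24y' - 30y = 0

Characteristic equation: 6r² + 24r - 30 = 0
Divide by 6: r² + 4r - 5 = 0
Roots: r = 1, -5 (distinct real)
General solution: y = C₁e^x + C₂e^(-5x)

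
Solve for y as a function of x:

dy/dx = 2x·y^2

Separating variables and integrating:
-1/y = x^2 + C

General solution: y^-1 = -x^2 + C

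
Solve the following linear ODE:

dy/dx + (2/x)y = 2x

Using integrating factor method:

General solution: y = (1/2)x^2 + Cx^(-2)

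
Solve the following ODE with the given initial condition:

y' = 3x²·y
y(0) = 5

General solution: y = Ce^(x³)
Applying IC y(0) = 5:
Particular solution: y = 5e^(x³)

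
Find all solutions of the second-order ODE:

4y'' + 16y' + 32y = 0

Characteristic equation: 4r² + 16r + 32 = 0
Divide by 4: r² + 4r + 8 = 0
Roots: r = -2 ± 2i (complex conjugates)
General solution: y = e^(-2x)(C₁cos(2x) + C₂sin(2x))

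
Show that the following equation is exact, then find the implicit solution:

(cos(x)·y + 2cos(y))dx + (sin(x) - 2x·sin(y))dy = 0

Verify exactness: ∂M/∂y = ∂N/∂x ✓
Find F(x,y) such that ∂F/∂x = M, ∂F/∂y = N
Solution: sin(x)·y + 2x·cos(y) = C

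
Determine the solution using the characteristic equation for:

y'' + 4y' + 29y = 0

Characteristic equation: r² + 4r + 29 = 0
Roots: r = -2 ± 5i (complex conjugates)
General solution: y = e^(-2x)(C₁cos(5x) + C₂sin(5x))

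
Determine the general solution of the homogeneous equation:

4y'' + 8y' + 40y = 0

Characteristic equation: 4r² + 8r + 40 = 0
Divide by 4: r² + 2r + 10 = 0
Roots: r = -1 ± 3i (complex conjugates)
General solution: y = e^(-x)(C₁cos(3x) + C₂sin(3x))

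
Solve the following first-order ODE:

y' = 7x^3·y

Separating variables and integrating:
ln|y| = 7x^4/4 + C

General solution: y = Ce^(7x^4/4)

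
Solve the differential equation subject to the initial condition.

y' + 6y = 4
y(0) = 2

General solution: y = 2/3 + Ce^(-6x)
Applying y(0) = 2: C = 2 - 2/3 = 4/3
Particular solution: y = 2/3 + (4/3)e^(-6x)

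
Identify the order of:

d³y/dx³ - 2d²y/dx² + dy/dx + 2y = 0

The order is 3 (highest derivative is of order 3).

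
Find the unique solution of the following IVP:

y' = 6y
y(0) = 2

General solution: y = Ce^(6x)
Applying IC y(0) = 2:
Particular solution: y = 2e^(6x)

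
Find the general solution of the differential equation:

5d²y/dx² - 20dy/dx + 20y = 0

Characteristic equation: 5r² - 20r + 20 = 0
Divide by 5: r² - 4r + 4 = 0
Factored: (r - 2)² = 0
Repeated root: r = 2
General solution: y = (C₁ + C₂x)e^(2x)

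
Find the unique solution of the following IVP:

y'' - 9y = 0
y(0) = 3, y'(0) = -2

General solution: y = C₁e^(3x) + C₂e^(-3x)
Applying ICs: C₁ = 7/6, C₂ = 11/6
Particular solution: y = (7/6)e^(3x) + (11/6)e^(-3x)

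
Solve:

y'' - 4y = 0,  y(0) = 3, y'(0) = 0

General solution: y = C₁e^(2x) + C₂e^(-2x)
Applying ICs: C₁ = 3/2, C₂ = 3/2
Particular solution: y = (3/2)e^(2x) + (3/2)e^(-2x)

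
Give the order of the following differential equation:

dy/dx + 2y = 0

The order is 1 (highest derivative is of order 1).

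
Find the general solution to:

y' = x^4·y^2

Separating variables and integrating:
-1/y = x^5/5 + C

General solution: y^-1 = (-1/5)x^5 + C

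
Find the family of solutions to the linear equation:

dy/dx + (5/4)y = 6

Using integrating factor method:

General solution: y = 24/5 + Ce^(-5x/4)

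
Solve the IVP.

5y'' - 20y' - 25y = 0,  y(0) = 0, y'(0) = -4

General solution: y = C₁e^(5x) + C₂e^(-x)
Applying ICs: C₁ = -2/3, C₂ = 2/3
Particular solution: y = -(2/3)e^(5x) + (2/3)e^(-x)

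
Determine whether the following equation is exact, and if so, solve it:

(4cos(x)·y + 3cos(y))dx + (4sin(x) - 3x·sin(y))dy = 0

Verify exactness: ∂M/∂y = ∂N/∂x ✓
Find F(x,y) such that ∂F/∂x = M, ∂F/∂y = N
Solution: 4sin(x)·y + 3x·cos(y) = C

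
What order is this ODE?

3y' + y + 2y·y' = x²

The order is 1 (highest derivative is of order 1).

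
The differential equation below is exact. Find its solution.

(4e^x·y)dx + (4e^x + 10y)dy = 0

Verify exactness: ∂M/∂y = ∂N/∂x ✓
Find F(x,y) such that ∂F/∂x = M, ∂F/∂y = N
Solution: 4e^x·y + 5y² = C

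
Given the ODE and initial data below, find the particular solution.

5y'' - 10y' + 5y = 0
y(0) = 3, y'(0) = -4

General solution: y = (C₁ + C₂x)e^x
Repeated root r = 1
Applying ICs: C₁ = 3, C₂ = -7
Particular solution: y = (3 - 7x)e^x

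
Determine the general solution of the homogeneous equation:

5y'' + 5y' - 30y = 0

Characteristic equation: 5r² + 5r - 30 = 0
Divide by 5: r² + r - 6 = 0
Roots: r = 2, -3 (distinct real)
General solution: y = C₁e^(2x) + C₂e^(-3x)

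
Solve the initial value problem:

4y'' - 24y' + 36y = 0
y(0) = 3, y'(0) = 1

General solution: y = (C₁ + C₂x)e^(3x)
Repeated root r = 3
Applying ICs: C₁ = 3, C₂ = -8
Particular solution: y = (3 - 8x)e^(3x)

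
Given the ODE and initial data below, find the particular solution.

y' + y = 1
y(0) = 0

General solution: y = 1 + Ce^(-x)
Applying y(0) = 0: C = 0 - 1 = -1
Particular solution: y = 1 - e^(-x)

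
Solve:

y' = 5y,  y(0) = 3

General solution: y = Ce^(5x)
Applying IC y(0) = 3:
Particular solution: y = 3e^(5x)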